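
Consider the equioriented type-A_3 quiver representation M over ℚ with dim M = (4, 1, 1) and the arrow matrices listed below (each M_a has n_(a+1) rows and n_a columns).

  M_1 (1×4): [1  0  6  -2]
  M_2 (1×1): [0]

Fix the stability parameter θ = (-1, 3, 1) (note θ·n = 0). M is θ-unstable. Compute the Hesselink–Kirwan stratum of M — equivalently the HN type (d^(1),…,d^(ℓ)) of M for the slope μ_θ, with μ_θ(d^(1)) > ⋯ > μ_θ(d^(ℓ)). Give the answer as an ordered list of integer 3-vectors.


Interval decomposition of M: I[1,1]^3, I[1,2], I[3,3].
HN type (ℓ=3): μ^(1)=3; μ^(2)=1; μ^(3)=-1

((0, 1, 0); (0, 0, 1); (4, 0, 0))


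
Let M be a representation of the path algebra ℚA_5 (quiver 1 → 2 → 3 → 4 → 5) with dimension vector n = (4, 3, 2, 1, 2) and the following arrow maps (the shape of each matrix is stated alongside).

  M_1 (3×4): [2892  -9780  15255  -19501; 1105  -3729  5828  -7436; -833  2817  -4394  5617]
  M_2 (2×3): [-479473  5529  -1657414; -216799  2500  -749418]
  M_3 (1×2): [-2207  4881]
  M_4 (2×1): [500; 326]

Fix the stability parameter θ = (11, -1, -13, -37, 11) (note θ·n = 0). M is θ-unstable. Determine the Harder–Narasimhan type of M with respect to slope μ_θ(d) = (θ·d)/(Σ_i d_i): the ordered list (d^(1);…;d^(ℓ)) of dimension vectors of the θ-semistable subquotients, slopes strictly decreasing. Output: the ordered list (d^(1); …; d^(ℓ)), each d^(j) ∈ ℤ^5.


Barcode: M ≅ I[1,1], I[1,2], I[1,3], I[1,5], I[5,5]. HN layers by μ_θ (4 steps, strictly decreasing):
  μ^(1)=11; μ^(2)=5; μ^(3)=-1; μ^(4)=-10

((1, 0, 0, 0, 2); (1, 1, 0, 0, 0); (1, 1, 1, 0, 0); (1, 1, 1, 1, 0))


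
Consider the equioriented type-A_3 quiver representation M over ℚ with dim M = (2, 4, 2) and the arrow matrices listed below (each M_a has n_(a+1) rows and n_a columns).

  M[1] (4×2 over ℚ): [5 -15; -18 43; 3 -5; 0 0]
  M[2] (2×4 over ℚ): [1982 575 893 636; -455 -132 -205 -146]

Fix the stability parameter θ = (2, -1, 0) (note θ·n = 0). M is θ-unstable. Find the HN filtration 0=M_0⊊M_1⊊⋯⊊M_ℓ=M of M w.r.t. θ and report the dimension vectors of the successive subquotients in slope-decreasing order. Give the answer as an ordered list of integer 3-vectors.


Interval decomposition of M: I[1,3]^2, I[2,2]^2.
HN type (ℓ=2): μ^(1)=1/3; μ^(2)=-1

((2, 2, 2); (0, 2, 0))


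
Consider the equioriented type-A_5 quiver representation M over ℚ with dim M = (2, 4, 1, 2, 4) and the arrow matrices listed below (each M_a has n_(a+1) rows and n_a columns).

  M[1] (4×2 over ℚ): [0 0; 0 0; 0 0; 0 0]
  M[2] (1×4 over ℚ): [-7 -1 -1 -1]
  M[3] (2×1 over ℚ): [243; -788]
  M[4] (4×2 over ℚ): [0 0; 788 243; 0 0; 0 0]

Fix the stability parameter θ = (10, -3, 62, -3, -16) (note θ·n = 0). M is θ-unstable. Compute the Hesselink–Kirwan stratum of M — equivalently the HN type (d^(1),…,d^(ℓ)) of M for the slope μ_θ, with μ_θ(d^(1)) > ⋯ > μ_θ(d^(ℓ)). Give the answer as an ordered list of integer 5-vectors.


Interval decomposition of M: I[1,1]^2, I[2,2]^3, I[2,4], I[4,5], I[5,5]^3.
HN type (ℓ=5): μ^(1)=59/2; μ^(2)=10; μ^(3)=-3; μ^(4)=-19/2; μ^(5)=-16

((0, 0, 1, 1, 0); (2, 0, 0, 0, 0); (0, 4, 0, 0, 0); (0, 0, 0, 1, 1); (0, 0, 0, 0, 3))


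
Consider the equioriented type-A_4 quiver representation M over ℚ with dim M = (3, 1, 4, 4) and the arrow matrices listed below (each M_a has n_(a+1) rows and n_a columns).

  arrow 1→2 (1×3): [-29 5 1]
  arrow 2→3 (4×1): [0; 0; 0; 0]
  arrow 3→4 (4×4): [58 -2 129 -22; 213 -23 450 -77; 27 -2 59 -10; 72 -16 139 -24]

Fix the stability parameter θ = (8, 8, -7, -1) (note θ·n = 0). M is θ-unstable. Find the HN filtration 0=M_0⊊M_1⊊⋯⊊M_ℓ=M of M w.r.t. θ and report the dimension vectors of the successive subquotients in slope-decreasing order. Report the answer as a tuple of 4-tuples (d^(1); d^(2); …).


Barcode: M ≅ I[1,1]^2, I[1,2], I[3,4]^4. HN layers by μ_θ (3 steps, strictly decreasing):
  μ^(1)=8; μ^(2)=-1; μ^(3)=-7

((3, 1, 0, 0); (0, 0, 0, 4); (0, 0, 4, 0))


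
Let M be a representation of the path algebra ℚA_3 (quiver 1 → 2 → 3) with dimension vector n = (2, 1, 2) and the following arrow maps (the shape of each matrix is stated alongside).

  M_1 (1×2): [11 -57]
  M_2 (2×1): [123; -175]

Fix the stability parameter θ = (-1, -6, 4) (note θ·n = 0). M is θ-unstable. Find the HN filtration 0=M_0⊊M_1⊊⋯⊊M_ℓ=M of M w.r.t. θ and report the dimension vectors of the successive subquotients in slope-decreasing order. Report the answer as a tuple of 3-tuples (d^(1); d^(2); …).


Via rank(M_{q-1}∘⋯∘M_p): M ≅ I[1,1], I[1,3], I[3,3].
μ_θ-semistable layers: μ^(1)=4; μ^(2)=-1; μ^(3)=-7/2

((0, 0, 2); (1, 0, 0); (1, 1, 0))


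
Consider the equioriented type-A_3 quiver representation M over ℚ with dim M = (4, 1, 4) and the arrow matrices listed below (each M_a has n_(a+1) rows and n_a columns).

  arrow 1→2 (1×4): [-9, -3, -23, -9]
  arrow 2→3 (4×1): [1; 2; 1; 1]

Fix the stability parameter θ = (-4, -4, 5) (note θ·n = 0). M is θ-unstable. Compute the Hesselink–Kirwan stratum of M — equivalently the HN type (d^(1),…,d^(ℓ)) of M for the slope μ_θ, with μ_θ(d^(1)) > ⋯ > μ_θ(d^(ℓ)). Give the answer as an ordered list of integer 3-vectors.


Barcode: M ≅ I[1,1]^3, I[1,3], I[3,3]^3. HN layers by μ_θ (2 steps, strictly decreasing):
  μ^(1)=5; μ^(2)=-4

((0, 0, 4); (4, 1, 0))


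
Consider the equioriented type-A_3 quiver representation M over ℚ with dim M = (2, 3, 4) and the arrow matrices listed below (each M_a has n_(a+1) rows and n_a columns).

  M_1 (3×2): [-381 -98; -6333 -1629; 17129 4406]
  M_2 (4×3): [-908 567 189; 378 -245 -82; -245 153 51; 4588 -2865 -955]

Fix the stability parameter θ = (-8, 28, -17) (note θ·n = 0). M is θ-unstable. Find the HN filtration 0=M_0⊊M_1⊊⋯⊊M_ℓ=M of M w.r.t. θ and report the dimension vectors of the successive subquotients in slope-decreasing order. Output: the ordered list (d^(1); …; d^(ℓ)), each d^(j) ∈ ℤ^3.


Interval decomposition of M: I[1,3]^2, I[2,3], I[3,3].
HN type (ℓ=3): μ^(1)=11/2; μ^(2)=-8; μ^(3)=-17

((0, 3, 3); (2, 0, 0); (0, 0, 1))


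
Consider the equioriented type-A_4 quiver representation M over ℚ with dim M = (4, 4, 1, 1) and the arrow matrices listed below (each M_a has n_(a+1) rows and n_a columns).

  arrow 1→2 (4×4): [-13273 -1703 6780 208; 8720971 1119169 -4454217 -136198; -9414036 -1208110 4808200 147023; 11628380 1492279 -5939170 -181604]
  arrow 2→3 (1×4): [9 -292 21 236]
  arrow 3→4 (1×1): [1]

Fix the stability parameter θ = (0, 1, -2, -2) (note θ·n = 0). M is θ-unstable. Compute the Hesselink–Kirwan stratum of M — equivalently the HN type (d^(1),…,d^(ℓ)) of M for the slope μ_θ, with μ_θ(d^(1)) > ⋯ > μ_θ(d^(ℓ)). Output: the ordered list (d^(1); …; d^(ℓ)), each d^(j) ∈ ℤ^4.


Interval decomposition of M: I[1,2]^3, I[1,4].
HN type (ℓ=3): μ^(1)=1; μ^(2)=0; μ^(3)=-3/4

((0, 3, 0, 0); (3, 0, 0, 0); (1, 1, 1, 1))


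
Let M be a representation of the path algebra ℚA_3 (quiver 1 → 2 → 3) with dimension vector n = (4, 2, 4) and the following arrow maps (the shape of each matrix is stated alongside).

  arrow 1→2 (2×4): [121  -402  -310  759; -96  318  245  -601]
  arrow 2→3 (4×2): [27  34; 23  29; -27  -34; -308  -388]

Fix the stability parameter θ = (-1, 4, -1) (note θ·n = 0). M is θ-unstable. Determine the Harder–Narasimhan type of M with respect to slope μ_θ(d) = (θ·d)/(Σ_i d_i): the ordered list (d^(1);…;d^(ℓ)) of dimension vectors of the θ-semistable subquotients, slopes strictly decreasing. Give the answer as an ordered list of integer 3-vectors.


Via rank(M_{q-1}∘⋯∘M_p): M ≅ I[1,1]^2, I[1,3]^2, I[3,3]^2.
μ_θ-semistable layers: μ^(1)=3/2; μ^(2)=-1

((0, 2, 2); (4, 0, 2))


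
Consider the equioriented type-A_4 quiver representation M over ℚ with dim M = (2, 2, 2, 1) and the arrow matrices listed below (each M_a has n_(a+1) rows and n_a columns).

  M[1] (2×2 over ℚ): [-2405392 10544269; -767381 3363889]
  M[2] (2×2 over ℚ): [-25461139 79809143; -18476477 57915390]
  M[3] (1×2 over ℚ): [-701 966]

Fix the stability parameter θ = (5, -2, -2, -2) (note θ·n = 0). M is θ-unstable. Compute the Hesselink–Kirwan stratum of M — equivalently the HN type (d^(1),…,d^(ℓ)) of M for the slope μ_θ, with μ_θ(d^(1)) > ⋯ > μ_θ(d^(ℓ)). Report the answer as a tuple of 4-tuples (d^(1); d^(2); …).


Interval decomposition of M: I[1,3], I[1,4].
HN type (ℓ=2): μ^(1)=1/3; μ^(2)=-1/4

((1, 1, 1, 0); (1, 1, 1, 1))


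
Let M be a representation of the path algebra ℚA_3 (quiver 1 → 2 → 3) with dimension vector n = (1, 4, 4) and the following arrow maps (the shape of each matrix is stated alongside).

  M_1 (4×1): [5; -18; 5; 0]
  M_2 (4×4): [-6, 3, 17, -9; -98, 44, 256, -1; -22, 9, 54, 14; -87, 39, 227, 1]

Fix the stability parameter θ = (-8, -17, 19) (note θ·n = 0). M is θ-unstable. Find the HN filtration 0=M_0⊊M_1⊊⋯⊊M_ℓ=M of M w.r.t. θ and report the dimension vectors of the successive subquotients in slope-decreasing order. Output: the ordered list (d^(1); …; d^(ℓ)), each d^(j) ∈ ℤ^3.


Via rank(M_{q-1}∘⋯∘M_p): M ≅ I[1,3], I[2,3]^3.
μ_θ-semistable layers: μ^(1)=19; μ^(2)=-25/2; μ^(3)=-17

((0, 0, 4); (1, 1, 0); (0, 3, 0))


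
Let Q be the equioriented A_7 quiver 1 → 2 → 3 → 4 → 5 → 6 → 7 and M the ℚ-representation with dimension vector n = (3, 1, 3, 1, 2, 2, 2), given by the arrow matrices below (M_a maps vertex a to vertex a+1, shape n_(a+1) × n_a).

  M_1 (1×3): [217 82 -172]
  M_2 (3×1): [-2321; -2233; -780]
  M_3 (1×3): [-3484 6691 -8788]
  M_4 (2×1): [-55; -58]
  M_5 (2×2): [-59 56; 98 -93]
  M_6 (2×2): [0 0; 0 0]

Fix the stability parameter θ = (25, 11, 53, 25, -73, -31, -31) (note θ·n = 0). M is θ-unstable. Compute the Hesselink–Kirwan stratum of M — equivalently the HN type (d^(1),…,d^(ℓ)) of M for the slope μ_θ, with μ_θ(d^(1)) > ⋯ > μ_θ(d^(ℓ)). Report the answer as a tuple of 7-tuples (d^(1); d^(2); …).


Interval decomposition of M: I[1,1]^2, I[1,6], I[3,3]^2, I[5,6], I[7,7]^2.
HN type (ℓ=5): μ^(1)=53; μ^(2)=25; μ^(3)=5/3; μ^(4)=-31; μ^(5)=-73

((0, 0, 2, 0, 0, 0, 0); (2, 0, 0, 0, 0, 0, 0); (1, 1, 1, 1, 1, 1, 0); (0, 0, 0, 0, 0, 1, 2); (0, 0, 0, 0, 1, 0, 0))


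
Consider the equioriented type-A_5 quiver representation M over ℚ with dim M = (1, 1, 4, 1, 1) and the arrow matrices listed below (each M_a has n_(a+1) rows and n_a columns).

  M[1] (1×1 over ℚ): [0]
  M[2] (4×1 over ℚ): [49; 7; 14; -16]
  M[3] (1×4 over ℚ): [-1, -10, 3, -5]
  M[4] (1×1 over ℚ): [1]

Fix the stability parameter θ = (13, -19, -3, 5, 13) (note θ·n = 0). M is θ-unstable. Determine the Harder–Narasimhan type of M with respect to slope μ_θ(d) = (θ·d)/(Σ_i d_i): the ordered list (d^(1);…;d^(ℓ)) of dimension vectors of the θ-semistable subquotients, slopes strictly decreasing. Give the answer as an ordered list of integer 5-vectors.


Via rank(M_{q-1}∘⋯∘M_p): M ≅ I[1,1], I[2,5], I[3,3]^3.
μ_θ-semistable layers: μ^(1)=13; μ^(2)=5; μ^(3)=-3; μ^(4)=-19

((1, 0, 0, 0, 1); (0, 0, 0, 1, 0); (0, 0, 4, 0, 0); (0, 1, 0, 0, 0))


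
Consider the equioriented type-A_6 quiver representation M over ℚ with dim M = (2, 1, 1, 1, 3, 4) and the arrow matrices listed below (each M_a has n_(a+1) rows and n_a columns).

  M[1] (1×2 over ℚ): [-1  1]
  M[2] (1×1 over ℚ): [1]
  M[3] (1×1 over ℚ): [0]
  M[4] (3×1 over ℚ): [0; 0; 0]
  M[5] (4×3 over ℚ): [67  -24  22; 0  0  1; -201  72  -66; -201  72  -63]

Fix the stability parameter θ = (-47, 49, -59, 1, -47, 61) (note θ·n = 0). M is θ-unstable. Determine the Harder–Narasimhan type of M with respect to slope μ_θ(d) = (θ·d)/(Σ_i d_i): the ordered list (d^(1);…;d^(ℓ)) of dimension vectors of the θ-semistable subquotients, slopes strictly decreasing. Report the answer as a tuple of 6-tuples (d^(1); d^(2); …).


Via rank(M_{q-1}∘⋯∘M_p): M ≅ I[1,1], I[1,3], I[4,4], I[5,5], I[5,6]^2, I[6,6]^2.
μ_θ-semistable layers: μ^(1)=61; μ^(2)=1; μ^(3)=-5; μ^(4)=-47

((0, 0, 0, 0, 0, 4); (0, 0, 0, 1, 0, 0); (0, 1, 1, 0, 0, 0); (2, 0, 0, 0, 3, 0))


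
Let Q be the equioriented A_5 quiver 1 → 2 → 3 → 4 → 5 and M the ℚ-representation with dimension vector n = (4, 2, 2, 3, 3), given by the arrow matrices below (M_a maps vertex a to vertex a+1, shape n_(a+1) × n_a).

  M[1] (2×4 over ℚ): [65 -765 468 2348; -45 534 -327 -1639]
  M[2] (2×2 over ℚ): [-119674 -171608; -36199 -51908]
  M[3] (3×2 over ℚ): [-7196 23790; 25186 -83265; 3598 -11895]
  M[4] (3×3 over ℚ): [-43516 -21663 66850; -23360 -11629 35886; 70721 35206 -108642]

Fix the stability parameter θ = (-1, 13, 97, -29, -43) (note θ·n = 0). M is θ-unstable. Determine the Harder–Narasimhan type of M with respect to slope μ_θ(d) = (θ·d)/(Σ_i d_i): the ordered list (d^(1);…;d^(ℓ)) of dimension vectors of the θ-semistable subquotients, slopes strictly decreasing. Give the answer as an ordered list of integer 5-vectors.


Interval decomposition of M: I[1,1]^2, I[1,2], I[1,5], I[3,3], I[4,4], I[4,5], I[5,5].
HN type (ℓ=7): μ^(1)=97; μ^(2)=13; μ^(3)=19/2; μ^(4)=-1; μ^(5)=-29; μ^(6)=-36; μ^(7)=-43

((0, 0, 1, 0, 0); (0, 1, 0, 0, 0); (0, 1, 1, 1, 1); (4, 0, 0, 0, 0); (0, 0, 0, 1, 0); (0, 0, 0, 1, 1); (0, 0, 0, 0, 1))


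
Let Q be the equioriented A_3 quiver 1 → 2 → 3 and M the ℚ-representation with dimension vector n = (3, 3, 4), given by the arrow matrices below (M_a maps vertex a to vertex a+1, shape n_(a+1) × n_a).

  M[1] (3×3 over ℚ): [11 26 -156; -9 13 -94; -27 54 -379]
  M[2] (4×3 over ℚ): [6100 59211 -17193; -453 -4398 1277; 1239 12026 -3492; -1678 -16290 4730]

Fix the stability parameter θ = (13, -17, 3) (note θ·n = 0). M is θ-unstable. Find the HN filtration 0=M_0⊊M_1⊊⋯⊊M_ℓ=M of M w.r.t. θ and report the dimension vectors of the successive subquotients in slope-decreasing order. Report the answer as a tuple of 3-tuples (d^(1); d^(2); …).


Via rank(M_{q-1}∘⋯∘M_p): M ≅ I[1,3]^3, I[3,3].
μ_θ-semistable layers: μ^(1)=3; μ^(2)=-2

((0, 0, 4); (3, 3, 0))


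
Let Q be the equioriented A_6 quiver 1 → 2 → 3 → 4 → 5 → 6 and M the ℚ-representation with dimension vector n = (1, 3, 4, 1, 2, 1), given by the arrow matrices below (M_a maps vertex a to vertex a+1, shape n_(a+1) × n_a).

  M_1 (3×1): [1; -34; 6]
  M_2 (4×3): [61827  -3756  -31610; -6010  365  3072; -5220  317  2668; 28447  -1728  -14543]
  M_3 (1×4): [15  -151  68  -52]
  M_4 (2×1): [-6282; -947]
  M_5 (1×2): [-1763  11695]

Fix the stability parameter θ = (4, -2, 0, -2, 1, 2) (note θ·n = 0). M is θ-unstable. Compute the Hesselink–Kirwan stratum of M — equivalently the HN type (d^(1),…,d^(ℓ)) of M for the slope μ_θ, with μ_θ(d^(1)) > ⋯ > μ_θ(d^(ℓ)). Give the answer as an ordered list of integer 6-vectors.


Interval decomposition of M: I[1,6], I[2,3]^2, I[3,3], I[5,5].
HN type (ℓ=4): μ^(1)=2; μ^(2)=1; μ^(3)=0; μ^(4)=-2

((0, 0, 0, 0, 0, 1); (0, 0, 0, 0, 2, 0); (1, 1, 4, 1, 0, 0); (0, 2, 0, 0, 0, 0))


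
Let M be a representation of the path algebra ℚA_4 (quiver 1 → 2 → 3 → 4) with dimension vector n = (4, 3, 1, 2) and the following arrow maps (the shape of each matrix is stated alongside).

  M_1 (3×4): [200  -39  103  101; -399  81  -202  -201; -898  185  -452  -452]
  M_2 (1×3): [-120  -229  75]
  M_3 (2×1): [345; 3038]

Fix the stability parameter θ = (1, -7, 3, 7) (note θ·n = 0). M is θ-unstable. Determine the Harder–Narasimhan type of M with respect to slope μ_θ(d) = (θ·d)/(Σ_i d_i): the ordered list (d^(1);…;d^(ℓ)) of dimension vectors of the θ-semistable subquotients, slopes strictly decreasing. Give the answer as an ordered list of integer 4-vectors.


Via rank(M_{q-1}∘⋯∘M_p): M ≅ I[1,1], I[1,2]^2, I[1,4], I[4,4].
μ_θ-semistable layers: μ^(1)=7; μ^(2)=3; μ^(3)=1; μ^(4)=-3

((0, 0, 0, 2); (0, 0, 1, 0); (1, 0, 0, 0); (3, 3, 0, 0))


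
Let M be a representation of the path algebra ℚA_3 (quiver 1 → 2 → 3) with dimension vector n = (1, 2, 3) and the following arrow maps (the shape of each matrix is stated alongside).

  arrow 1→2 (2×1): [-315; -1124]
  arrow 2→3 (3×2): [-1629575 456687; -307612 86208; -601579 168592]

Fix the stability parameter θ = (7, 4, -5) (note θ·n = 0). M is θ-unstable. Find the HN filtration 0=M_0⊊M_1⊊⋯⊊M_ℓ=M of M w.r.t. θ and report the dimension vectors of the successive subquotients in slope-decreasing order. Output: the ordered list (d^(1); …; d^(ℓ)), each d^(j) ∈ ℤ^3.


Via rank(M_{q-1}∘⋯∘M_p): M ≅ I[1,3], I[2,3], I[3,3].
μ_θ-semistable layers: μ^(1)=2; μ^(2)=-1/2; μ^(3)=-5

((1, 1, 1); (0, 1, 1); (0, 0, 1))


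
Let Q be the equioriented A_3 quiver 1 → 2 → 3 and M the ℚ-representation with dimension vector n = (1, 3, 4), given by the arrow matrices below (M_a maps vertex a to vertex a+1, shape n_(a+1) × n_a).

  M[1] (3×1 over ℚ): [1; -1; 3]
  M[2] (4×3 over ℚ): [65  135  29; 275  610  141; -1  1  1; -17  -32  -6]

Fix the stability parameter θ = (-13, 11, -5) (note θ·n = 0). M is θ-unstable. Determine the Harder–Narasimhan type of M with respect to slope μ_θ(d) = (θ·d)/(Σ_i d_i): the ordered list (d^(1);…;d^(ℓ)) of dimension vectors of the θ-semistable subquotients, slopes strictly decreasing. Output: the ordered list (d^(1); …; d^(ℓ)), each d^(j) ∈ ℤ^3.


Interval decomposition of M: I[1,3], I[2,3]^2, I[3,3].
HN type (ℓ=3): μ^(1)=3; μ^(2)=-5; μ^(3)=-13

((0, 3, 3); (0, 0, 1); (1, 0, 0))


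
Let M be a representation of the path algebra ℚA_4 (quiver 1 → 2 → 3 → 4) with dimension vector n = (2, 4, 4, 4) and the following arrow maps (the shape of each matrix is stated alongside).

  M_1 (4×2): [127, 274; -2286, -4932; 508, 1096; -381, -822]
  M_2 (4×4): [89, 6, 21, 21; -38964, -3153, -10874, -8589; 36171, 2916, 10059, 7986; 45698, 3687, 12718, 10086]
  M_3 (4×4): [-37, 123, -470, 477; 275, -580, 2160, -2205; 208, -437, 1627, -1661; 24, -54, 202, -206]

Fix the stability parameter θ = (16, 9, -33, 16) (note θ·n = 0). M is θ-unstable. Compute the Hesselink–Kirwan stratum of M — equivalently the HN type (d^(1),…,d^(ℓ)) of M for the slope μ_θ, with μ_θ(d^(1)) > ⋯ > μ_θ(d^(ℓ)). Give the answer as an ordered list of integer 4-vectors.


Via rank(M_{q-1}∘⋯∘M_p): M ≅ I[1,1], I[1,4], I[2,3], I[2,4]^2, I[4,4].
μ_θ-semistable layers: μ^(1)=16; μ^(2)=-8/3; μ^(3)=-12

((1, 0, 0, 4); (1, 1, 1, 0); (0, 3, 3, 0))


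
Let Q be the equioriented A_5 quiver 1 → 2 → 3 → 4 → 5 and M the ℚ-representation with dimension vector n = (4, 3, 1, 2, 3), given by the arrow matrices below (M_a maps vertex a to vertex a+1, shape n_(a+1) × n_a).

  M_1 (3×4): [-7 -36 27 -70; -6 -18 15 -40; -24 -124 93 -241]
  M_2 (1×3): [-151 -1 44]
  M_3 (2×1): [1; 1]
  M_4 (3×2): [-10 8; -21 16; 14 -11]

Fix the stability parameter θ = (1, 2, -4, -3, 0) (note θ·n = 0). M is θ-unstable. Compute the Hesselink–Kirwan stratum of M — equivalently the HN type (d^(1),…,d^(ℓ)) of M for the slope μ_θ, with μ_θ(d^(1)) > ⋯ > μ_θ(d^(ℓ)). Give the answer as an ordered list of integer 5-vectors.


Interval decomposition of M: I[1,1], I[1,2]^2, I[1,5], I[4,5], I[5,5].
HN type (ℓ=5): μ^(1)=2; μ^(2)=1; μ^(3)=0; μ^(4)=-1; μ^(5)=-3

((0, 2, 0, 0, 0); (3, 0, 0, 0, 0); (0, 0, 0, 0, 3); (1, 1, 1, 1, 0); (0, 0, 0, 1, 0))


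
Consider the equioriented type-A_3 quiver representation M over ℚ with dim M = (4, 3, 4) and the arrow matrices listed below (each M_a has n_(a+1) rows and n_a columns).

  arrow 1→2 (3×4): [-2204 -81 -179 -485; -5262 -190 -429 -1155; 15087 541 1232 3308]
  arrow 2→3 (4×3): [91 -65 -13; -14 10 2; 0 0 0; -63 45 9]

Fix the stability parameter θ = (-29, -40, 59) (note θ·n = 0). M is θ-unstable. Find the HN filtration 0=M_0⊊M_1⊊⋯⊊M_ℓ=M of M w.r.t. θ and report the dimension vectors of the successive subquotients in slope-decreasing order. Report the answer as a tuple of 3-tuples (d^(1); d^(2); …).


Via rank(M_{q-1}∘⋯∘M_p): M ≅ I[1,1], I[1,2]^2, I[1,3], I[3,3]^3.
μ_θ-semistable layers: μ^(1)=59; μ^(2)=-29; μ^(3)=-69/2

((0, 0, 4); (1, 0, 0); (3, 3, 0))


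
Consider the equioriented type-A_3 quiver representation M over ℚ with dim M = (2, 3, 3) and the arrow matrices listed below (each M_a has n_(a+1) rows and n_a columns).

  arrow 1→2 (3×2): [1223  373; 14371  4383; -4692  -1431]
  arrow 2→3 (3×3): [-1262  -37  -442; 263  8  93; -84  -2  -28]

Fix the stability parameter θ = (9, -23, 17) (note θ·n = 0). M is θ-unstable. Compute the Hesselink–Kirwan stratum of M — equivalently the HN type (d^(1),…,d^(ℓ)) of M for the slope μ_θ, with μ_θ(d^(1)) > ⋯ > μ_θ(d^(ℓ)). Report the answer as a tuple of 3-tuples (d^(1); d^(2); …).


Interval decomposition of M: I[1,3]^2, I[2,2], I[3,3].
HN type (ℓ=3): μ^(1)=17; μ^(2)=-7; μ^(3)=-23

((0, 0, 3); (2, 2, 0); (0, 1, 0))


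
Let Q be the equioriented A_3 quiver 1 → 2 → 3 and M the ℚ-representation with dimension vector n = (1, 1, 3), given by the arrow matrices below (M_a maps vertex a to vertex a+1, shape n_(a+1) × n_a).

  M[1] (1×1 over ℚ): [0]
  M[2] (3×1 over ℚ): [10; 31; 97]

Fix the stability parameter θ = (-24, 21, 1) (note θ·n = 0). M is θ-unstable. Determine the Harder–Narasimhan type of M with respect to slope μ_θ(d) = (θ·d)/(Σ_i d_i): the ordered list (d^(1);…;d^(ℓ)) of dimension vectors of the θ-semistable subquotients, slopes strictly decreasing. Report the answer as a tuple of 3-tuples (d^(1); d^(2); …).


Barcode: M ≅ I[1,1], I[2,3], I[3,3]^2. HN layers by μ_θ (3 steps, strictly decreasing):
  μ^(1)=11; μ^(2)=1; μ^(3)=-24

((0, 1, 1); (0, 0, 2); (1, 0, 0))


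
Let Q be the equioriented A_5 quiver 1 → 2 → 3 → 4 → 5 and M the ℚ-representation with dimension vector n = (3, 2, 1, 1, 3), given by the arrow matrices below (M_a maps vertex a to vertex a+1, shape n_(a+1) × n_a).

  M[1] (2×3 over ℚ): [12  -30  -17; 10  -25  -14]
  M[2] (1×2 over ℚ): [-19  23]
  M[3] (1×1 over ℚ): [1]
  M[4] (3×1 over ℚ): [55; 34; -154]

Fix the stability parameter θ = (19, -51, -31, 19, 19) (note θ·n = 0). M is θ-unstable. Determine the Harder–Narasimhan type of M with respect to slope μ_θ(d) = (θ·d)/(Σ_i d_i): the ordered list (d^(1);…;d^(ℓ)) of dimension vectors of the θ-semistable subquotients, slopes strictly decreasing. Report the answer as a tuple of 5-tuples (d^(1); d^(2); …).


Interval decomposition of M: I[1,1], I[1,2], I[1,5], I[5,5]^2.
HN type (ℓ=3): μ^(1)=19; μ^(2)=-16; μ^(3)=-21

((1, 0, 0, 1, 3); (1, 1, 0, 0, 0); (1, 1, 1, 0, 0))


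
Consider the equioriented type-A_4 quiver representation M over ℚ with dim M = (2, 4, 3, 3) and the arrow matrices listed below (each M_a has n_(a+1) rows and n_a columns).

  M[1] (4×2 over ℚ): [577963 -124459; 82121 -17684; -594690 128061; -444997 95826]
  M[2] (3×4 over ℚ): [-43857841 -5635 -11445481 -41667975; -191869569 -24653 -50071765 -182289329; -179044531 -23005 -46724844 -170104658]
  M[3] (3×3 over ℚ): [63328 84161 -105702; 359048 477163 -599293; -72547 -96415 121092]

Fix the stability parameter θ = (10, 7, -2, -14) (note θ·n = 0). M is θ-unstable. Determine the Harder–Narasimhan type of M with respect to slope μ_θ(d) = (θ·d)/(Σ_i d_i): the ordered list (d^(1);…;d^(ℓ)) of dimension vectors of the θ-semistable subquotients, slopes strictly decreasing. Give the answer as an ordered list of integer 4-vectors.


Via rank(M_{q-1}∘⋯∘M_p): M ≅ I[1,4]^2, I[2,2], I[2,4].
μ_θ-semistable layers: μ^(1)=7; μ^(2)=1/4; μ^(3)=-3

((0, 1, 0, 0); (2, 2, 2, 2); (0, 1, 1, 1))


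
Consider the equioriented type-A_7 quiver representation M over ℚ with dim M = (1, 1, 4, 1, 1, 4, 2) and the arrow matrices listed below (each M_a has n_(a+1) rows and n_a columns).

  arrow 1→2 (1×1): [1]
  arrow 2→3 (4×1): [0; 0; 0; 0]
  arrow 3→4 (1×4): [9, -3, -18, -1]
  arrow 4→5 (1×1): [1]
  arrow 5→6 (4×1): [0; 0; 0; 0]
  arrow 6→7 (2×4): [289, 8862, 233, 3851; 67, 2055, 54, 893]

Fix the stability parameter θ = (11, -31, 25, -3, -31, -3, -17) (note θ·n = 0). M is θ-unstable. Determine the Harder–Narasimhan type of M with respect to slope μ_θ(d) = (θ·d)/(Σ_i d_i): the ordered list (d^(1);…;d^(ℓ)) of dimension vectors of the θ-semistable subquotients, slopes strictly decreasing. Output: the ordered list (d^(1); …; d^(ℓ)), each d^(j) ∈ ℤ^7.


Interval decomposition of M: I[1,2], I[3,3]^3, I[3,5], I[6,6]^2, I[6,7]^2.
HN type (ℓ=3): μ^(1)=25; μ^(2)=-3; μ^(3)=-10

((0, 0, 3, 0, 0, 0, 0); (0, 0, 1, 1, 1, 2, 0); (1, 1, 0, 0, 0, 2, 2))


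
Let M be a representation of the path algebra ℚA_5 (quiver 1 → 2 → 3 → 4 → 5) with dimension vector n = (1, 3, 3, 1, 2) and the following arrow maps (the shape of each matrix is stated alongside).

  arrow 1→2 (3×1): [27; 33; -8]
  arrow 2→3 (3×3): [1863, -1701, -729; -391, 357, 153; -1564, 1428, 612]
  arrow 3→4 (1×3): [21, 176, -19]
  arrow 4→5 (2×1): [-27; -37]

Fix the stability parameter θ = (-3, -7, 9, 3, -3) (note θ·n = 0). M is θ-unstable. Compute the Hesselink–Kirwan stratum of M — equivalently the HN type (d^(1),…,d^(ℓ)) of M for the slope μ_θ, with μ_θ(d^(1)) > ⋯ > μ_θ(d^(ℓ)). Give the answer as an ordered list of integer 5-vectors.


Barcode: M ≅ I[1,2], I[2,2], I[2,5], I[3,3]^2, I[5,5]. HN layers by μ_θ (5 steps, strictly decreasing):
  μ^(1)=9; μ^(2)=3; μ^(3)=-3; μ^(4)=-5; μ^(5)=-7

((0, 0, 2, 0, 0); (0, 0, 1, 1, 1); (0, 0, 0, 0, 1); (1, 1, 0, 0, 0); (0, 2, 0, 0, 0))


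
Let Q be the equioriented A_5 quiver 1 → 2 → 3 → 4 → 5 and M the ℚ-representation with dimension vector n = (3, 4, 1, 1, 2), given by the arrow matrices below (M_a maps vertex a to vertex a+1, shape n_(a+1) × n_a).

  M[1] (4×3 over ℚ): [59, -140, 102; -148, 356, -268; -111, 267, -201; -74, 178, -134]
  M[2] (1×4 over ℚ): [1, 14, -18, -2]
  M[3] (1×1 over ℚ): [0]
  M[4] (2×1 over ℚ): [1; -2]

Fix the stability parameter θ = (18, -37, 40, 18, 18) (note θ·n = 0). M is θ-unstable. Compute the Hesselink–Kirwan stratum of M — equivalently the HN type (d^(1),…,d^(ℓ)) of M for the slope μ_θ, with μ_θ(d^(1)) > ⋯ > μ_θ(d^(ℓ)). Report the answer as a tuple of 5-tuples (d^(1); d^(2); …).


Via rank(M_{q-1}∘⋯∘M_p): M ≅ I[1,1], I[1,2], I[1,3], I[2,2]^2, I[4,5], I[5,5].
μ_θ-semistable layers: μ^(1)=40; μ^(2)=18; μ^(3)=-19/2; μ^(4)=-37

((0, 0, 1, 0, 0); (1, 0, 0, 1, 2); (2, 2, 0, 0, 0); (0, 2, 0, 0, 0))


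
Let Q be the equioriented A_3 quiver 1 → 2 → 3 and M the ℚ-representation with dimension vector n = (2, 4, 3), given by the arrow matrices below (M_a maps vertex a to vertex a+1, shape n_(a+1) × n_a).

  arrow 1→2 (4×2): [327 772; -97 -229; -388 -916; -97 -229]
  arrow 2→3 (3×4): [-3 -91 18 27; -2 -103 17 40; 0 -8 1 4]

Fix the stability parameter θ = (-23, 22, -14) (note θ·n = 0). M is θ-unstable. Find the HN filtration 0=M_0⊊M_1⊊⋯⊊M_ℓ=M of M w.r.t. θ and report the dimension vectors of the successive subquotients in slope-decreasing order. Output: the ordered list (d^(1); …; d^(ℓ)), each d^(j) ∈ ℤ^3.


Via rank(M_{q-1}∘⋯∘M_p): M ≅ I[1,3]^2, I[2,2], I[2,3].
μ_θ-semistable layers: μ^(1)=22; μ^(2)=4; μ^(3)=-23

((0, 1, 0); (0, 3, 3); (2, 0, 0))


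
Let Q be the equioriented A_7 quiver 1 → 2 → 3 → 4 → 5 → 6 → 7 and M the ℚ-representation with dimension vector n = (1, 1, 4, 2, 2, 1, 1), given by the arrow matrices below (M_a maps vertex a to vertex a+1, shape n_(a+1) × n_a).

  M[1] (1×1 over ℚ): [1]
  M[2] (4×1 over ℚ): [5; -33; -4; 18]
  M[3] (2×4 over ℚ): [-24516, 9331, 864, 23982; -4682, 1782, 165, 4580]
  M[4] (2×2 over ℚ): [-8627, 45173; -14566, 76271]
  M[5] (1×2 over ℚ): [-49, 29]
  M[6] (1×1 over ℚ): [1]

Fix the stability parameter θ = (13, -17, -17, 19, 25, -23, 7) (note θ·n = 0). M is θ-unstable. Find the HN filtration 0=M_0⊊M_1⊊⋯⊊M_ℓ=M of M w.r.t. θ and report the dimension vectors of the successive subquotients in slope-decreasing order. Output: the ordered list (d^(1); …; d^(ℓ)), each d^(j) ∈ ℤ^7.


Via rank(M_{q-1}∘⋯∘M_p): M ≅ I[1,7], I[3,3]^2, I[3,5].
μ_θ-semistable layers: μ^(1)=25; μ^(2)=19; μ^(3)=7; μ^(4)=-7; μ^(5)=-17

((0, 0, 0, 0, 1, 0, 0); (0, 0, 0, 1, 0, 0, 0); (0, 0, 0, 1, 1, 1, 1); (1, 1, 1, 0, 0, 0, 0); (0, 0, 3, 0, 0, 0, 0))


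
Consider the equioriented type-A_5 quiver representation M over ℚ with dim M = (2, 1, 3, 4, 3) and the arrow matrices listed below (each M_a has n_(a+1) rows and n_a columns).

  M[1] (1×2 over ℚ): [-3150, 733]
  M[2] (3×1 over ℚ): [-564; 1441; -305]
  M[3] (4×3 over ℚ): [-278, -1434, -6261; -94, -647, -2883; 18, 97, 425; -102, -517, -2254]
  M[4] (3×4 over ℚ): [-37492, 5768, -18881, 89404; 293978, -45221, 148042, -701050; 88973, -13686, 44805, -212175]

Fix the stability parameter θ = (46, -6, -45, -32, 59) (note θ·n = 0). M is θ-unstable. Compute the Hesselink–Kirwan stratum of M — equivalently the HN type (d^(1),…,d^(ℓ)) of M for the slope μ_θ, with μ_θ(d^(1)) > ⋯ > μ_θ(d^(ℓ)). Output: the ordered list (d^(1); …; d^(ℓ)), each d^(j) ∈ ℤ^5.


Barcode: M ≅ I[1,1], I[1,4], I[3,5]^2, I[4,5]. HN layers by μ_θ (5 steps, strictly decreasing):
  μ^(1)=59; μ^(2)=46; μ^(3)=-37/4; μ^(4)=-32; μ^(5)=-45

((0, 0, 0, 0, 3); (1, 0, 0, 0, 0); (1, 1, 1, 1, 0); (0, 0, 0, 3, 0); (0, 0, 2, 0, 0))


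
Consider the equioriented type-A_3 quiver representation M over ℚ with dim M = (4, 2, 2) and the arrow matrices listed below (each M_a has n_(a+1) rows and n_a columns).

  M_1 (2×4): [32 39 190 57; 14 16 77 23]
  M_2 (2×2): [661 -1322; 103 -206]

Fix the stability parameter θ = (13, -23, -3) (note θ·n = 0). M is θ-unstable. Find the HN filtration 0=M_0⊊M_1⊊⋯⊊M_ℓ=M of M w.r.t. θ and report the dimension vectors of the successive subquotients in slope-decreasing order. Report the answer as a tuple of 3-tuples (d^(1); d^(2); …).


Interval decomposition of M: I[1,1]^2, I[1,2], I[1,3], I[3,3].
HN type (ℓ=3): μ^(1)=13; μ^(2)=-3; μ^(3)=-5

((2, 0, 0); (0, 0, 2); (2, 2, 0))


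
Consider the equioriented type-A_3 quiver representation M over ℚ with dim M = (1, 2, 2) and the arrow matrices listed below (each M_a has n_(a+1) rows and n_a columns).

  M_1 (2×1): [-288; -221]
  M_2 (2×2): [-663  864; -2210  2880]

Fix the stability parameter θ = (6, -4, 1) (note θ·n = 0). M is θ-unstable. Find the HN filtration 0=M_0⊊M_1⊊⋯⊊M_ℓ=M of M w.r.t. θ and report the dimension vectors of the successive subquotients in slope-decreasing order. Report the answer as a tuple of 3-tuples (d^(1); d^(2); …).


Barcode: M ≅ I[1,2], I[2,3], I[3,3]. HN layers by μ_θ (2 steps, strictly decreasing):
  μ^(1)=1; μ^(2)=-4

((1, 1, 2); (0, 1, 0))


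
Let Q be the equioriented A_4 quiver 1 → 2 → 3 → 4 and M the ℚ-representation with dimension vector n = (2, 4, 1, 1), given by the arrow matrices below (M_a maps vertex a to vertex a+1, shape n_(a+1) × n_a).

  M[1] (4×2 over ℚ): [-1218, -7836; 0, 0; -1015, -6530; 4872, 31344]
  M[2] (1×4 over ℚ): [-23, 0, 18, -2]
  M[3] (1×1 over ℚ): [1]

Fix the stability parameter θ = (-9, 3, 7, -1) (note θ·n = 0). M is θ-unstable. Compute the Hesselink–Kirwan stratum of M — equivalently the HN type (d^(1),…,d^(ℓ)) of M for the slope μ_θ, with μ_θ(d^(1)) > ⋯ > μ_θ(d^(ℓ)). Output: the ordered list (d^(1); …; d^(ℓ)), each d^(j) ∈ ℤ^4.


Via rank(M_{q-1}∘⋯∘M_p): M ≅ I[1,1], I[1,2], I[2,2]^2, I[2,4].
μ_θ-semistable layers: μ^(1)=3; μ^(2)=-9

((0, 4, 1, 1); (2, 0, 0, 0))


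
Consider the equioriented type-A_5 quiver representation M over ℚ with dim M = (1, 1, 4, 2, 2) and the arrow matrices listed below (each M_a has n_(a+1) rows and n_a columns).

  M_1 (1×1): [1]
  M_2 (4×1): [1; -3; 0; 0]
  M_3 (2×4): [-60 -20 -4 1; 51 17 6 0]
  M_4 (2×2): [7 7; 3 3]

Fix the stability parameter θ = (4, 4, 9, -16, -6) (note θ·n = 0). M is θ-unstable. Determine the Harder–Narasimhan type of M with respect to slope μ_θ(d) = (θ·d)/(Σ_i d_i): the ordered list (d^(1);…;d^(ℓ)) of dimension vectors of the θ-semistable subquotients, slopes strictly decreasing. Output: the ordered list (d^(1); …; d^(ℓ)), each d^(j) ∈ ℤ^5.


Barcode: M ≅ I[1,3], I[3,3], I[3,4], I[3,5], I[5,5]. HN layers by μ_θ (5 steps, strictly decreasing):
  μ^(1)=9; μ^(2)=4; μ^(3)=-7/2; μ^(4)=-13/3; μ^(5)=-6

((0, 0, 2, 0, 0); (1, 1, 0, 0, 0); (0, 0, 1, 1, 0); (0, 0, 1, 1, 1); (0, 0, 0, 0, 1))


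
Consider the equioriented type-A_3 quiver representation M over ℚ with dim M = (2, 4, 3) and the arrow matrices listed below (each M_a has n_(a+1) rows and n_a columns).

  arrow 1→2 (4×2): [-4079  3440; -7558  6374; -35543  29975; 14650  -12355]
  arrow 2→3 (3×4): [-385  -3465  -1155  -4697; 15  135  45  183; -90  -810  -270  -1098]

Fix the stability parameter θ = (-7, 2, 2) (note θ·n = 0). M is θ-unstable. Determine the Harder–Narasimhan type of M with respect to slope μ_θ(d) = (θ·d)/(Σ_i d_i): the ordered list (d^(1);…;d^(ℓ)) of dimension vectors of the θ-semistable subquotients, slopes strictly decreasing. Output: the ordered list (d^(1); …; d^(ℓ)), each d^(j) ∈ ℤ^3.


Interval decomposition of M: I[1,2]^2, I[2,2], I[2,3], I[3,3]^2.
HN type (ℓ=2): μ^(1)=2; μ^(2)=-7

((0, 4, 3); (2, 0, 0))


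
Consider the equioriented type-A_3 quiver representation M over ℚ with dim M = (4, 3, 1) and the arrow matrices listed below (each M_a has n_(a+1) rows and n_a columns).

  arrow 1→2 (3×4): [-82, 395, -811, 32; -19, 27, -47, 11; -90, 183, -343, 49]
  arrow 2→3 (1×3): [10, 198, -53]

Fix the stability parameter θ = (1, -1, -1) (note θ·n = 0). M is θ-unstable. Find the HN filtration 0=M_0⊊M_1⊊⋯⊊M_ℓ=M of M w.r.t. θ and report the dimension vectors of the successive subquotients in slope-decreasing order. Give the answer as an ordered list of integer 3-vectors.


Via rank(M_{q-1}∘⋯∘M_p): M ≅ I[1,1], I[1,2]^2, I[1,3].
μ_θ-semistable layers: μ^(1)=1; μ^(2)=0; μ^(3)=-1/3

((1, 0, 0); (2, 2, 0); (1, 1, 1))


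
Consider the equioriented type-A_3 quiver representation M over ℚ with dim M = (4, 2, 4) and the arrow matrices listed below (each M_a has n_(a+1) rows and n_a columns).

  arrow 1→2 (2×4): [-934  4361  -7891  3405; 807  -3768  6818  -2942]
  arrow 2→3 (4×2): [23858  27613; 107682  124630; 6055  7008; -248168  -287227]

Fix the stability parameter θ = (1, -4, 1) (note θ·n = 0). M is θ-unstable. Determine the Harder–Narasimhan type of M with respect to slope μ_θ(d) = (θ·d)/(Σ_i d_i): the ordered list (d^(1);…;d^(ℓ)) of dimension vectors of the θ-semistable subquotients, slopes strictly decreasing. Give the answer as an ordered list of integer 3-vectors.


Interval decomposition of M: I[1,1]^2, I[1,3]^2, I[3,3]^2.
HN type (ℓ=2): μ^(1)=1; μ^(2)=-3/2

((2, 0, 4); (2, 2, 0))


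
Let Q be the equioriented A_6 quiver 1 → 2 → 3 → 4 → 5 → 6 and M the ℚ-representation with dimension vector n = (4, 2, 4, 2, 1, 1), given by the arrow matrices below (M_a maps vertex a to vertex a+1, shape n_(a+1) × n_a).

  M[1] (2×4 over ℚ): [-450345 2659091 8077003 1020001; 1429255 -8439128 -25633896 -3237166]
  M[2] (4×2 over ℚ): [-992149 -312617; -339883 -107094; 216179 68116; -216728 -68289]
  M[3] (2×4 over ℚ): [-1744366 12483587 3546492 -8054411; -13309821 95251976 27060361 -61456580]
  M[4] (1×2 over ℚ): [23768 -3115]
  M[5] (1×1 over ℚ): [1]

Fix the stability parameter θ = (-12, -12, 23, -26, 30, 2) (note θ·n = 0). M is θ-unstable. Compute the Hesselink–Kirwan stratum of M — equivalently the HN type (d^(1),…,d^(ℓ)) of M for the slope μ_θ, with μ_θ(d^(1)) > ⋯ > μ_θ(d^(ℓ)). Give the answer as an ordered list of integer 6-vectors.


Interval decomposition of M: I[1,1]^2, I[1,4], I[1,6], I[3,3]^2.
HN type (ℓ=4): μ^(1)=23; μ^(2)=16; μ^(3)=-3/2; μ^(4)=-12

((0, 0, 2, 0, 0, 0); (0, 0, 0, 0, 1, 1); (0, 0, 2, 2, 0, 0); (4, 2, 0, 0, 0, 0))


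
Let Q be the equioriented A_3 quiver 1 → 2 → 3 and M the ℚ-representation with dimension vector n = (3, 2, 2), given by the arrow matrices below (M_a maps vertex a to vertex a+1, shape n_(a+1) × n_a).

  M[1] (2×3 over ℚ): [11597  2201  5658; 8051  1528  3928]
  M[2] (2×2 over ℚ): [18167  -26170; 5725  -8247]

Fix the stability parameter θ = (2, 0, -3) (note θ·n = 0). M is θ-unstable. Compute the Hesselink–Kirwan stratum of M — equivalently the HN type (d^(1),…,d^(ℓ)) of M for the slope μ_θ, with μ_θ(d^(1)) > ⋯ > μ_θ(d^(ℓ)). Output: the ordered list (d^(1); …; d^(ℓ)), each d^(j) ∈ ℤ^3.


Via rank(M_{q-1}∘⋯∘M_p): M ≅ I[1,1], I[1,3]^2.
μ_θ-semistable layers: μ^(1)=2; μ^(2)=-1/3

((1, 0, 0); (2, 2, 2))


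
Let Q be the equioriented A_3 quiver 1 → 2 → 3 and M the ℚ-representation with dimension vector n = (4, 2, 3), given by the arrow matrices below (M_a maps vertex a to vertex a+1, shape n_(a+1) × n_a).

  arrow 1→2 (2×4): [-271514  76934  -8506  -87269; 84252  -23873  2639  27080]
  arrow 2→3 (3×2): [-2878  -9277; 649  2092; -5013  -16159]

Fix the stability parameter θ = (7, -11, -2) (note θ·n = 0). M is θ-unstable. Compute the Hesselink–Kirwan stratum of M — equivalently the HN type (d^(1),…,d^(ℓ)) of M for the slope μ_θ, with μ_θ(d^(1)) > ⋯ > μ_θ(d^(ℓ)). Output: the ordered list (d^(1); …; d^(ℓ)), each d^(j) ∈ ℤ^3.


Interval decomposition of M: I[1,1]^2, I[1,3]^2, I[3,3].
HN type (ℓ=2): μ^(1)=7; μ^(2)=-2

((2, 0, 0); (2, 2, 3))


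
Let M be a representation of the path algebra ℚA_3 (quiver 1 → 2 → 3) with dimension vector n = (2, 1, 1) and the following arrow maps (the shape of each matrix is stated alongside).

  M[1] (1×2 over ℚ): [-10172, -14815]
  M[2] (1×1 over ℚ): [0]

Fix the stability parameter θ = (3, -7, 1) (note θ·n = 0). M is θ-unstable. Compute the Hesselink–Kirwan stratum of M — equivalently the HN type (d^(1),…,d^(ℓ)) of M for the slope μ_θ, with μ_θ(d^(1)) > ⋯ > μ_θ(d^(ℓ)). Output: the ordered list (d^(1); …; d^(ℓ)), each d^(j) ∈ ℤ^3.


Interval decomposition of M: I[1,1], I[1,2], I[3,3].
HN type (ℓ=3): μ^(1)=3; μ^(2)=1; μ^(3)=-2

((1, 0, 0); (0, 0, 1); (1, 1, 0))


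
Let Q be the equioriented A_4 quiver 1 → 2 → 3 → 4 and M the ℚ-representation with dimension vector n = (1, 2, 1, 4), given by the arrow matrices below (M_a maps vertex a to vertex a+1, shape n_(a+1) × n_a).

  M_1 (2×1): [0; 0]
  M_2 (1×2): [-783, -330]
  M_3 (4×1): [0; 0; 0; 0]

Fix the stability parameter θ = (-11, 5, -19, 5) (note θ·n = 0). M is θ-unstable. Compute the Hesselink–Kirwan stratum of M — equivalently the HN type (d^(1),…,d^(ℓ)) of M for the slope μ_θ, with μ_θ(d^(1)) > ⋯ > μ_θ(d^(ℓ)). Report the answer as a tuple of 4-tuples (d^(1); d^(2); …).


Barcode: M ≅ I[1,1], I[2,2], I[2,3], I[4,4]^4. HN layers by μ_θ (3 steps, strictly decreasing):
  μ^(1)=5; μ^(2)=-7; μ^(3)=-11

((0, 1, 0, 4); (0, 1, 1, 0); (1, 0, 0, 0))


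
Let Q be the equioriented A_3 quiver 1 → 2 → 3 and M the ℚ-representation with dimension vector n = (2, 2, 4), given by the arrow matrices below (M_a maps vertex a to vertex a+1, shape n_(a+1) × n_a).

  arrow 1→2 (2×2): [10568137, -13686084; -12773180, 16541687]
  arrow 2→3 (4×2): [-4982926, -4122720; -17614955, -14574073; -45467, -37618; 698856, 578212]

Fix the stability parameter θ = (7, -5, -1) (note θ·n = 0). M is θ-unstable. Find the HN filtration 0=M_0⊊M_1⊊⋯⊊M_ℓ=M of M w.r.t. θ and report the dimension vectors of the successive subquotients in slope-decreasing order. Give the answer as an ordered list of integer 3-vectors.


Interval decomposition of M: I[1,3]^2, I[3,3]^2.
HN type (ℓ=2): μ^(1)=1/3; μ^(2)=-1

((2, 2, 2); (0, 0, 2))
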